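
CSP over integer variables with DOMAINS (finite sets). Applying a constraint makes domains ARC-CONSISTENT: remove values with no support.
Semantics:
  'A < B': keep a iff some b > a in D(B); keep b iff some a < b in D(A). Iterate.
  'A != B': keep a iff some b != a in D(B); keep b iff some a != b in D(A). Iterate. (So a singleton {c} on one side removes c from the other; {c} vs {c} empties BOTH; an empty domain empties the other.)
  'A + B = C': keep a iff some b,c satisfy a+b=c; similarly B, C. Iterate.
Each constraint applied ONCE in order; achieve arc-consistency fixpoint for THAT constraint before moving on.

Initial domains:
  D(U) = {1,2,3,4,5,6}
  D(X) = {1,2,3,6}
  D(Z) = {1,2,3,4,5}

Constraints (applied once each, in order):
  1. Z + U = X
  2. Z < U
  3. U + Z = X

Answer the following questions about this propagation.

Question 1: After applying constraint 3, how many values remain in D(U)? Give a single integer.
Constraint 1 (Z + U = X) on D(Z)={1,2,3,4,5} D(U)={1,2,3,4,5,6} D(X)={1,2,3,6}: U {1,2,3,4,5,6}->{1,2,3,4,5}; X {1,2,3,6}->{2,3,6}
Constraint 2 (Z < U) on D(Z)={1,2,3,4,5} D(U)={1,2,3,4,5}: Z {1,2,3,4,5}->{1,2,3,4}; U {1,2,3,4,5}->{2,3,4,5}
Constraint 3 (U + Z = X) on D(U)={2,3,4,5} D(Z)={1,2,3,4} D(X)={2,3,6}: X {2,3,6}->{3,6}
So after constraint 3: D(U)={2,3,4,5}, size = 4

Answer: 4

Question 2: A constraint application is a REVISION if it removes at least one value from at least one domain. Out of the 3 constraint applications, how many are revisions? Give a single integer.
Answer: 3

Derivation:
Constraint 1 (Z + U = X) on D(Z)={1,2,3,4,5} D(U)={1,2,3,4,5,6} D(X)={1,2,3,6}: U {1,2,3,4,5,6}->{1,2,3,4,5}; X {1,2,3,6}->{2,3,6} => REVISION
Constraint 2 (Z < U) on D(Z)={1,2,3,4,5} D(U)={1,2,3,4,5}: Z {1,2,3,4,5}->{1,2,3,4}; U {1,2,3,4,5}->{2,3,4,5} => REVISION
Constraint 3 (U + Z = X) on D(U)={2,3,4,5} D(Z)={1,2,3,4} D(X)={2,3,6}: X {2,3,6}->{3,6} => REVISION
Total revisions = 3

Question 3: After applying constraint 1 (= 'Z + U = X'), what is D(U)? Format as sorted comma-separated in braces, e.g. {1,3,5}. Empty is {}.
Answer: {1,2,3,4,5}

Derivation:
Constraint 1 (Z + U = X) on D(Z)={1,2,3,4,5} D(U)={1,2,3,4,5,6} D(X)={1,2,3,6}: U {1,2,3,4,5,6}->{1,2,3,4,5}; X {1,2,3,6}->{2,3,6}
So after constraint 1: D(U) = {1,2,3,4,5}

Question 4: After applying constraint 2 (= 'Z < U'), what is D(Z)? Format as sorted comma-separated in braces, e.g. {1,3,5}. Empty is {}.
Constraint 1 (Z + U = X) on D(Z)={1,2,3,4,5} D(U)={1,2,3,4,5,6} D(X)={1,2,3,6}: U {1,2,3,4,5,6}->{1,2,3,4,5}; X {1,2,3,6}->{2,3,6}
Constraint 2 (Z < U) on D(Z)={1,2,3,4,5} D(U)={1,2,3,4,5}: Z {1,2,3,4,5}->{1,2,3,4}; U {1,2,3,4,5}->{2,3,4,5}
So after constraint 2: D(Z) = {1,2,3,4}

Answer: {1,2,3,4}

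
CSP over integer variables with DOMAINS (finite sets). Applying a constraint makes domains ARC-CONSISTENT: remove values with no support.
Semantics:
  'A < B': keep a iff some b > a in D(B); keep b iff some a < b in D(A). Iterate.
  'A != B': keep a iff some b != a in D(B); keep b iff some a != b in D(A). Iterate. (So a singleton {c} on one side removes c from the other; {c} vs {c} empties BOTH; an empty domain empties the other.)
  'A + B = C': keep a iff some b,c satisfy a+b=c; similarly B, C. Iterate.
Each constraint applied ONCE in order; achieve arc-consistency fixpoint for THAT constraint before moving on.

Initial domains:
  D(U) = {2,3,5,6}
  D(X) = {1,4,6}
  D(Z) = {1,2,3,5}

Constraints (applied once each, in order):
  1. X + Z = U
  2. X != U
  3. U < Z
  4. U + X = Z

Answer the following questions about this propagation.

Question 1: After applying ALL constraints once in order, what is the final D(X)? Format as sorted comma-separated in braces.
Answer: {}

Derivation:
Constraint 1 (X + Z = U) on D(X)={1,4,6} D(Z)={1,2,3,5} D(U)={2,3,5,6}: X {1,4,6}->{1,4}; Z {1,2,3,5}->{1,2,5}
Constraint 2 (X != U) on D(X)={1,4} D(U)={2,3,5,6}: no change
Constraint 3 (U < Z) on D(U)={2,3,5,6} D(Z)={1,2,5}: U {2,3,5,6}->{2,3}; Z {1,2,5}->{5}
Constraint 4 (U + X = Z) on D(U)={2,3} D(X)={1,4} D(Z)={5}: U {2,3}->{}; X {1,4}->{}; Z {5}->{}
So after all 4 constraints: D(X) = {}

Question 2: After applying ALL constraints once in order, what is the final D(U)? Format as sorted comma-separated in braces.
Constraint 1 (X + Z = U) on D(X)={1,4,6} D(Z)={1,2,3,5} D(U)={2,3,5,6}: X {1,4,6}->{1,4}; Z {1,2,3,5}->{1,2,5}
Constraint 2 (X != U) on D(X)={1,4} D(U)={2,3,5,6}: no change
Constraint 3 (U < Z) on D(U)={2,3,5,6} D(Z)={1,2,5}: U {2,3,5,6}->{2,3}; Z {1,2,5}->{5}
Constraint 4 (U + X = Z) on D(U)={2,3} D(X)={1,4} D(Z)={5}: U {2,3}->{}; X {1,4}->{}; Z {5}->{}
So after all 4 constraints: D(U) = {}

Answer: {}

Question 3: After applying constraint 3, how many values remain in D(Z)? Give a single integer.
Answer: 1

Derivation:
Constraint 1 (X + Z = U) on D(X)={1,4,6} D(Z)={1,2,3,5} D(U)={2,3,5,6}: X {1,4,6}->{1,4}; Z {1,2,3,5}->{1,2,5}
Constraint 2 (X != U) on D(X)={1,4} D(U)={2,3,5,6}: no change
Constraint 3 (U < Z) on D(U)={2,3,5,6} D(Z)={1,2,5}: U {2,3,5,6}->{2,3}; Z {1,2,5}->{5}
So after constraint 3: D(Z)={5}, size = 1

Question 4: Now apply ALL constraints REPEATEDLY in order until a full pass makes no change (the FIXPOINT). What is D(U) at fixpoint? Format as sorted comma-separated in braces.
pass 0 (initial): D(U)={2,3,5,6}
pass 1: U {2,3,5,6}->{}; X {1,4,6}->{}; Z {1,2,3,5}->{}
pass 2: no change
Fixpoint after 2 passes: D(U) = {}

Answer: {}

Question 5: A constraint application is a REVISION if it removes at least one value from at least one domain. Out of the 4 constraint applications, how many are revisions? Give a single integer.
Constraint 1 (X + Z = U) on D(X)={1,4,6} D(Z)={1,2,3,5} D(U)={2,3,5,6}: X {1,4,6}->{1,4}; Z {1,2,3,5}->{1,2,5} => REVISION
Constraint 2 (X != U) on D(X)={1,4} D(U)={2,3,5,6}: no change => not a revision
Constraint 3 (U < Z) on D(U)={2,3,5,6} D(Z)={1,2,5}: U {2,3,5,6}->{2,3}; Z {1,2,5}->{5} => REVISION
Constraint 4 (U + X = Z) on D(U)={2,3} D(X)={1,4} D(Z)={5}: U {2,3}->{}; X {1,4}->{}; Z {5}->{} => REVISION
Total revisions = 3

Answer: 3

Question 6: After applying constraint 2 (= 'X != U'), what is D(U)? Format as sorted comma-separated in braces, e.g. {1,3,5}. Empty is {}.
Answer: {2,3,5,6}

Derivation:
Constraint 1 (X + Z = U) on D(X)={1,4,6} D(Z)={1,2,3,5} D(U)={2,3,5,6}: X {1,4,6}->{1,4}; Z {1,2,3,5}->{1,2,5}
Constraint 2 (X != U) on D(X)={1,4} D(U)={2,3,5,6}: no change
So after constraint 2: D(U) = {2,3,5,6}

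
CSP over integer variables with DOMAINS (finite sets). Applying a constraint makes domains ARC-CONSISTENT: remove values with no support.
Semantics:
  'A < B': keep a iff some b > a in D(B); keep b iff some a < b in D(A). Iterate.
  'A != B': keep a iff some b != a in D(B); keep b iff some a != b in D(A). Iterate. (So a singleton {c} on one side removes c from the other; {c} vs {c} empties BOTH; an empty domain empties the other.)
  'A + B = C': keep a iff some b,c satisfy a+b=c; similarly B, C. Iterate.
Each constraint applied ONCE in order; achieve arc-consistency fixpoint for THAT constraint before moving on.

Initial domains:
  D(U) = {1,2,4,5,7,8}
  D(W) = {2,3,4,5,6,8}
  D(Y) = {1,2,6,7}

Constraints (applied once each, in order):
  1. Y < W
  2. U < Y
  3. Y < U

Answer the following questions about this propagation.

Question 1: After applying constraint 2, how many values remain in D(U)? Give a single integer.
Answer: 4

Derivation:
Constraint 1 (Y < W) on D(Y)={1,2,6,7} D(W)={2,3,4,5,6,8}: no change
Constraint 2 (U < Y) on D(U)={1,2,4,5,7,8} D(Y)={1,2,6,7}: U {1,2,4,5,7,8}->{1,2,4,5}; Y {1,2,6,7}->{2,6,7}
So after constraint 2: D(U)={1,2,4,5}, size = 4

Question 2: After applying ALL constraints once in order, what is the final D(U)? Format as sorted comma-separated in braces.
Answer: {4,5}

Derivation:
Constraint 1 (Y < W) on D(Y)={1,2,6,7} D(W)={2,3,4,5,6,8}: no change
Constraint 2 (U < Y) on D(U)={1,2,4,5,7,8} D(Y)={1,2,6,7}: U {1,2,4,5,7,8}->{1,2,4,5}; Y {1,2,6,7}->{2,6,7}
Constraint 3 (Y < U) on D(Y)={2,6,7} D(U)={1,2,4,5}: Y {2,6,7}->{2}; U {1,2,4,5}->{4,5}
So after all 3 constraints: D(U) = {4,5}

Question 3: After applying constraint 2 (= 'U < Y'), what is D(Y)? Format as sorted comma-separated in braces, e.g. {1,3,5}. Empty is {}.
Constraint 1 (Y < W) on D(Y)={1,2,6,7} D(W)={2,3,4,5,6,8}: no change
Constraint 2 (U < Y) on D(U)={1,2,4,5,7,8} D(Y)={1,2,6,7}: U {1,2,4,5,7,8}->{1,2,4,5}; Y {1,2,6,7}->{2,6,7}
So after constraint 2: D(Y) = {2,6,7}

Answer: {2,6,7}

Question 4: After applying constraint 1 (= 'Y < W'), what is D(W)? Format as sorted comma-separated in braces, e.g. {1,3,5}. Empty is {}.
Answer: {2,3,4,5,6,8}

Derivation:
Constraint 1 (Y < W) on D(Y)={1,2,6,7} D(W)={2,3,4,5,6,8}: no change
So after constraint 1: D(W) = {2,3,4,5,6,8}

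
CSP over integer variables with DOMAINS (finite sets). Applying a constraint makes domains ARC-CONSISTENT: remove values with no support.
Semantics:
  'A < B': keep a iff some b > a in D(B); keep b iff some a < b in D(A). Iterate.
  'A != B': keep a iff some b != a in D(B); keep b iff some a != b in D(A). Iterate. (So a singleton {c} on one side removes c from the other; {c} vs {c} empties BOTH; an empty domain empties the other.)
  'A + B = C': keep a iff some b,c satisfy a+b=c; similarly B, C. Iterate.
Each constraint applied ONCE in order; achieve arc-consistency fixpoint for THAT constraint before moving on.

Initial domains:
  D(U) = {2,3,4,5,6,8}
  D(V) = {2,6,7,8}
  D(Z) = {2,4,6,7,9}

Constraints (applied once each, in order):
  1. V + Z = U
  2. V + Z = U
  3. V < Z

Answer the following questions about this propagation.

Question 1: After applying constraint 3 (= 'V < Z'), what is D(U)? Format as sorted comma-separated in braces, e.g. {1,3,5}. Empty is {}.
Constraint 1 (V + Z = U) on D(V)={2,6,7,8} D(Z)={2,4,6,7,9} D(U)={2,3,4,5,6,8}: V {2,6,7,8}->{2,6}; Z {2,4,6,7,9}->{2,4,6}; U {2,3,4,5,6,8}->{4,6,8}
Constraint 2 (V + Z = U) on D(V)={2,6} D(Z)={2,4,6} D(U)={4,6,8}: no change
Constraint 3 (V < Z) on D(V)={2,6} D(Z)={2,4,6}: V {2,6}->{2}; Z {2,4,6}->{4,6}
So after constraint 3: D(U) = {4,6,8}

Answer: {4,6,8}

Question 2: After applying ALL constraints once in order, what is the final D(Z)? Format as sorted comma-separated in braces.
Answer: {4,6}

Derivation:
Constraint 1 (V + Z = U) on D(V)={2,6,7,8} D(Z)={2,4,6,7,9} D(U)={2,3,4,5,6,8}: V {2,6,7,8}->{2,6}; Z {2,4,6,7,9}->{2,4,6}; U {2,3,4,5,6,8}->{4,6,8}
Constraint 2 (V + Z = U) on D(V)={2,6} D(Z)={2,4,6} D(U)={4,6,8}: no change
Constraint 3 (V < Z) on D(V)={2,6} D(Z)={2,4,6}: V {2,6}->{2}; Z {2,4,6}->{4,6}
So after all 3 constraints: D(Z) = {4,6}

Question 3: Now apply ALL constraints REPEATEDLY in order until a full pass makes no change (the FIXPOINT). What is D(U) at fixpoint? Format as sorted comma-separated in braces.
Answer: {6,8}

Derivation:
pass 0 (initial): D(U)={2,3,4,5,6,8}
pass 1: U {2,3,4,5,6,8}->{4,6,8}; V {2,6,7,8}->{2}; Z {2,4,6,7,9}->{4,6}
pass 2: U {4,6,8}->{6,8}
pass 3: no change
Fixpoint after 3 passes: D(U) = {6,8}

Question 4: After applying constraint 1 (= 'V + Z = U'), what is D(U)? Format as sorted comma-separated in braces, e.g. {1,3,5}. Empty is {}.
Answer: {4,6,8}

Derivation:
Constraint 1 (V + Z = U) on D(V)={2,6,7,8} D(Z)={2,4,6,7,9} D(U)={2,3,4,5,6,8}: V {2,6,7,8}->{2,6}; Z {2,4,6,7,9}->{2,4,6}; U {2,3,4,5,6,8}->{4,6,8}
So after constraint 1: D(U) = {4,6,8}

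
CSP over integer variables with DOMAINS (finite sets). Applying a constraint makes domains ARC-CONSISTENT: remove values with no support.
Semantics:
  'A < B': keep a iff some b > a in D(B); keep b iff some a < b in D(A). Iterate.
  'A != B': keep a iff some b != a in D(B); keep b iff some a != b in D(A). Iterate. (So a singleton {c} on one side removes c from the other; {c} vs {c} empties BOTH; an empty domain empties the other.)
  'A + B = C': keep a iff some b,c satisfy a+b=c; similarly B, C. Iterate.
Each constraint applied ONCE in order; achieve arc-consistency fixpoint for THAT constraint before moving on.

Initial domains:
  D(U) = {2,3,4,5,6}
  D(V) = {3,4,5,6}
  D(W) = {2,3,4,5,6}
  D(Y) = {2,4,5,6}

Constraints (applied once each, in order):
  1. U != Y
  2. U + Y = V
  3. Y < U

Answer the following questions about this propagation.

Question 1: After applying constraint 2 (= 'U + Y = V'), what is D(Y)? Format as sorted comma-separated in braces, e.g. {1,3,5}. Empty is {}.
Answer: {2,4}

Derivation:
Constraint 1 (U != Y) on D(U)={2,3,4,5,6} D(Y)={2,4,5,6}: no change
Constraint 2 (U + Y = V) on D(U)={2,3,4,5,6} D(Y)={2,4,5,6} D(V)={3,4,5,6}: U {2,3,4,5,6}->{2,3,4}; Y {2,4,5,6}->{2,4}; V {3,4,5,6}->{4,5,6}
So after constraint 2: D(Y) = {2,4}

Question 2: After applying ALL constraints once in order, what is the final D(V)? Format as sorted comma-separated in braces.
Answer: {4,5,6}

Derivation:
Constraint 1 (U != Y) on D(U)={2,3,4,5,6} D(Y)={2,4,5,6}: no change
Constraint 2 (U + Y = V) on D(U)={2,3,4,5,6} D(Y)={2,4,5,6} D(V)={3,4,5,6}: U {2,3,4,5,6}->{2,3,4}; Y {2,4,5,6}->{2,4}; V {3,4,5,6}->{4,5,6}
Constraint 3 (Y < U) on D(Y)={2,4} D(U)={2,3,4}: Y {2,4}->{2}; U {2,3,4}->{3,4}
So after all 3 constraints: D(V) = {4,5,6}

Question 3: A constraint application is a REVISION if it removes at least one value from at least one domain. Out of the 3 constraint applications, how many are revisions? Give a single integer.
Constraint 1 (U != Y) on D(U)={2,3,4,5,6} D(Y)={2,4,5,6}: no change => not a revision
Constraint 2 (U + Y = V) on D(U)={2,3,4,5,6} D(Y)={2,4,5,6} D(V)={3,4,5,6}: U {2,3,4,5,6}->{2,3,4}; Y {2,4,5,6}->{2,4}; V {3,4,5,6}->{4,5,6} => REVISION
Constraint 3 (Y < U) on D(Y)={2,4} D(U)={2,3,4}: Y {2,4}->{2}; U {2,3,4}->{3,4} => REVISION
Total revisions = 2

Answer: 2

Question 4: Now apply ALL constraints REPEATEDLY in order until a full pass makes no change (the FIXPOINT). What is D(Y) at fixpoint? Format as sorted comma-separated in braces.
Answer: {2}

Derivation:
pass 0 (initial): D(Y)={2,4,5,6}
pass 1: U {2,3,4,5,6}->{3,4}; V {3,4,5,6}->{4,5,6}; Y {2,4,5,6}->{2}
pass 2: V {4,5,6}->{5,6}
pass 3: no change
Fixpoint after 3 passes: D(Y) = {2}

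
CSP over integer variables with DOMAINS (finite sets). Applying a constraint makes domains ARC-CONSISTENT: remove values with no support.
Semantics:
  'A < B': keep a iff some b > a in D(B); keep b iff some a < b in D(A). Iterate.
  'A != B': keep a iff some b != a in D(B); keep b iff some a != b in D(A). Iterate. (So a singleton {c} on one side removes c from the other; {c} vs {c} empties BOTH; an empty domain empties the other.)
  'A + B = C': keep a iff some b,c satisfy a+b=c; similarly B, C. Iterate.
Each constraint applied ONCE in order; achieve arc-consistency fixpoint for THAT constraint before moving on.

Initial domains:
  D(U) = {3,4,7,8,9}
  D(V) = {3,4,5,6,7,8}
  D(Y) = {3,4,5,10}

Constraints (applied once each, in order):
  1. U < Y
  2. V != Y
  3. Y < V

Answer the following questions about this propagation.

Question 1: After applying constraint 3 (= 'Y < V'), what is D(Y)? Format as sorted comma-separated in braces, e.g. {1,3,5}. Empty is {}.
Answer: {4,5}

Derivation:
Constraint 1 (U < Y) on D(U)={3,4,7,8,9} D(Y)={3,4,5,10}: Y {3,4,5,10}->{4,5,10}
Constraint 2 (V != Y) on D(V)={3,4,5,6,7,8} D(Y)={4,5,10}: no change
Constraint 3 (Y < V) on D(Y)={4,5,10} D(V)={3,4,5,6,7,8}: Y {4,5,10}->{4,5}; V {3,4,5,6,7,8}->{5,6,7,8}
So after constraint 3: D(Y) = {4,5}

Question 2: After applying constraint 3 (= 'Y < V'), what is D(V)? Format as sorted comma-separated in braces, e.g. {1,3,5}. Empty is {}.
Constraint 1 (U < Y) on D(U)={3,4,7,8,9} D(Y)={3,4,5,10}: Y {3,4,5,10}->{4,5,10}
Constraint 2 (V != Y) on D(V)={3,4,5,6,7,8} D(Y)={4,5,10}: no change
Constraint 3 (Y < V) on D(Y)={4,5,10} D(V)={3,4,5,6,7,8}: Y {4,5,10}->{4,5}; V {3,4,5,6,7,8}->{5,6,7,8}
So after constraint 3: D(V) = {5,6,7,8}

Answer: {5,6,7,8}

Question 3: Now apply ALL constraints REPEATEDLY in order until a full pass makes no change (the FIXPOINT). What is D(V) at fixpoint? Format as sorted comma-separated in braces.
Answer: {5,6,7,8}

Derivation:
pass 0 (initial): D(V)={3,4,5,6,7,8}
pass 1: V {3,4,5,6,7,8}->{5,6,7,8}; Y {3,4,5,10}->{4,5}
pass 2: U {3,4,7,8,9}->{3,4}
pass 3: no change
Fixpoint after 3 passes: D(V) = {5,6,7,8}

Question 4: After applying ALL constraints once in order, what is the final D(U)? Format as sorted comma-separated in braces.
Constraint 1 (U < Y) on D(U)={3,4,7,8,9} D(Y)={3,4,5,10}: Y {3,4,5,10}->{4,5,10}
Constraint 2 (V != Y) on D(V)={3,4,5,6,7,8} D(Y)={4,5,10}: no change
Constraint 3 (Y < V) on D(Y)={4,5,10} D(V)={3,4,5,6,7,8}: Y {4,5,10}->{4,5}; V {3,4,5,6,7,8}->{5,6,7,8}
So after all 3 constraints: D(U) = {3,4,7,8,9}

Answer: {3,4,7,8,9}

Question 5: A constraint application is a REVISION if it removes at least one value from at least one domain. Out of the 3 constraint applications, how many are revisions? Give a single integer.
Constraint 1 (U < Y) on D(U)={3,4,7,8,9} D(Y)={3,4,5,10}: Y {3,4,5,10}->{4,5,10} => REVISION
Constraint 2 (V != Y) on D(V)={3,4,5,6,7,8} D(Y)={4,5,10}: no change => not a revision
Constraint 3 (Y < V) on D(Y)={4,5,10} D(V)={3,4,5,6,7,8}: Y {4,5,10}->{4,5}; V {3,4,5,6,7,8}->{5,6,7,8} => REVISION
Total revisions = 2

Answer: 2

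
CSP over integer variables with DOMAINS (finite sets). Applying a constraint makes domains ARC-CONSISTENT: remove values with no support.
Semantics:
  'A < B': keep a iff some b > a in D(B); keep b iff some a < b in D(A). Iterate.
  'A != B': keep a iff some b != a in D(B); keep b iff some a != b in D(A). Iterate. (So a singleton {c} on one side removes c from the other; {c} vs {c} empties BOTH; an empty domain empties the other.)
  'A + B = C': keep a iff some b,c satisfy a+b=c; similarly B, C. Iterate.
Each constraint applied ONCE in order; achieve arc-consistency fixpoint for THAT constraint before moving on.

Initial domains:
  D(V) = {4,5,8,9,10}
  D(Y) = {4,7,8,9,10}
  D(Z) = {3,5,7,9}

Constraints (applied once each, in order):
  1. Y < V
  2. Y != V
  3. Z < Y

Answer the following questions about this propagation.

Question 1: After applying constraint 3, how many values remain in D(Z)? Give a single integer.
Answer: 3

Derivation:
Constraint 1 (Y < V) on D(Y)={4,7,8,9,10} D(V)={4,5,8,9,10}: Y {4,7,8,9,10}->{4,7,8,9}; V {4,5,8,9,10}->{5,8,9,10}
Constraint 2 (Y != V) on D(Y)={4,7,8,9} D(V)={5,8,9,10}: no change
Constraint 3 (Z < Y) on D(Z)={3,5,7,9} D(Y)={4,7,8,9}: Z {3,5,7,9}->{3,5,7}
So after constraint 3: D(Z)={3,5,7}, size = 3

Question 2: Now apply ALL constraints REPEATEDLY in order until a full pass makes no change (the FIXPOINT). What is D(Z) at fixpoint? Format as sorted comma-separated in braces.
Answer: {3,5,7}

Derivation:
pass 0 (initial): D(Z)={3,5,7,9}
pass 1: V {4,5,8,9,10}->{5,8,9,10}; Y {4,7,8,9,10}->{4,7,8,9}; Z {3,5,7,9}->{3,5,7}
pass 2: no change
Fixpoint after 2 passes: D(Z) = {3,5,7}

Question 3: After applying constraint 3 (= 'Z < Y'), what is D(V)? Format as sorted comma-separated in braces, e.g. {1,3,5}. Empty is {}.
Constraint 1 (Y < V) on D(Y)={4,7,8,9,10} D(V)={4,5,8,9,10}: Y {4,7,8,9,10}->{4,7,8,9}; V {4,5,8,9,10}->{5,8,9,10}
Constraint 2 (Y != V) on D(Y)={4,7,8,9} D(V)={5,8,9,10}: no change
Constraint 3 (Z < Y) on D(Z)={3,5,7,9} D(Y)={4,7,8,9}: Z {3,5,7,9}->{3,5,7}
So after constraint 3: D(V) = {5,8,9,10}

Answer: {5,8,9,10}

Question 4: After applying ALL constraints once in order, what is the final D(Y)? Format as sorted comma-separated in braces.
Constraint 1 (Y < V) on D(Y)={4,7,8,9,10} D(V)={4,5,8,9,10}: Y {4,7,8,9,10}->{4,7,8,9}; V {4,5,8,9,10}->{5,8,9,10}
Constraint 2 (Y != V) on D(Y)={4,7,8,9} D(V)={5,8,9,10}: no change
Constraint 3 (Z < Y) on D(Z)={3,5,7,9} D(Y)={4,7,8,9}: Z {3,5,7,9}->{3,5,7}
So after all 3 constraints: D(Y) = {4,7,8,9}

Answer: {4,7,8,9}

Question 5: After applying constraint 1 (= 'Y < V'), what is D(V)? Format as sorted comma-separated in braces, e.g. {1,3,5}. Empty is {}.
Constraint 1 (Y < V) on D(Y)={4,7,8,9,10} D(V)={4,5,8,9,10}: Y {4,7,8,9,10}->{4,7,8,9}; V {4,5,8,9,10}->{5,8,9,10}
So after constraint 1: D(V) = {5,8,9,10}

Answer: {5,8,9,10}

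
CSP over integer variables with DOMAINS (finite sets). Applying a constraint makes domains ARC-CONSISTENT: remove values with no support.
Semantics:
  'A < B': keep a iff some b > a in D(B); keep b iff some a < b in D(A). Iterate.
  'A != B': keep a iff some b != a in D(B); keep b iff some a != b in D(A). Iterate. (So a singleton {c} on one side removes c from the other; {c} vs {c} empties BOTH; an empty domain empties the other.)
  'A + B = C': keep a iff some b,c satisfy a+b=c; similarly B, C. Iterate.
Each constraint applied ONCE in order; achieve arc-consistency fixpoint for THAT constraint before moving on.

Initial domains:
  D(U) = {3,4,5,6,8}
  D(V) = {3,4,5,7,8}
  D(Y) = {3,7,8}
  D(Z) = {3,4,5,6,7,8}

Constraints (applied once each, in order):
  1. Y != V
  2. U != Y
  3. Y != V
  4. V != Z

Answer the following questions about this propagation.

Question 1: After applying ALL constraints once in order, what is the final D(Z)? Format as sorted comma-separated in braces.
Answer: {3,4,5,6,7,8}

Derivation:
Constraint 1 (Y != V) on D(Y)={3,7,8} D(V)={3,4,5,7,8}: no change
Constraint 2 (U != Y) on D(U)={3,4,5,6,8} D(Y)={3,7,8}: no change
Constraint 3 (Y != V) on D(Y)={3,7,8} D(V)={3,4,5,7,8}: no change
Constraint 4 (V != Z) on D(V)={3,4,5,7,8} D(Z)={3,4,5,6,7,8}: no change
So after all 4 constraints: D(Z) = {3,4,5,6,7,8}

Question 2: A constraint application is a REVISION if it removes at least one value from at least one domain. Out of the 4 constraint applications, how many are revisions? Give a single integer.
Answer: 0

Derivation:
Constraint 1 (Y != V) on D(Y)={3,7,8} D(V)={3,4,5,7,8}: no change => not a revision
Constraint 2 (U != Y) on D(U)={3,4,5,6,8} D(Y)={3,7,8}: no change => not a revision
Constraint 3 (Y != V) on D(Y)={3,7,8} D(V)={3,4,5,7,8}: no change => not a revision
Constraint 4 (V != Z) on D(V)={3,4,5,7,8} D(Z)={3,4,5,6,7,8}: no change => not a revision
Total revisions = 0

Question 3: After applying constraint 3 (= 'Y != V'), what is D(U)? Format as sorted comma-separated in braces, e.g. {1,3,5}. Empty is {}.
Constraint 1 (Y != V) on D(Y)={3,7,8} D(V)={3,4,5,7,8}: no change
Constraint 2 (U != Y) on D(U)={3,4,5,6,8} D(Y)={3,7,8}: no change
Constraint 3 (Y != V) on D(Y)={3,7,8} D(V)={3,4,5,7,8}: no change
So after constraint 3: D(U) = {3,4,5,6,8}

Answer: {3,4,5,6,8}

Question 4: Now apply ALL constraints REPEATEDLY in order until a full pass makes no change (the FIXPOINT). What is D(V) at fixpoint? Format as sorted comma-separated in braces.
Answer: {3,4,5,7,8}

Derivation:
pass 0 (initial): D(V)={3,4,5,7,8}
pass 1: no change
Fixpoint after 1 passes: D(V) = {3,4,5,7,8}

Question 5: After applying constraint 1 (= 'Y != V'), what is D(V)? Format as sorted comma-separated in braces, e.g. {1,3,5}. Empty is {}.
Answer: {3,4,5,7,8}

Derivation:
Constraint 1 (Y != V) on D(Y)={3,7,8} D(V)={3,4,5,7,8}: no change
So after constraint 1: D(V) = {3,4,5,7,8}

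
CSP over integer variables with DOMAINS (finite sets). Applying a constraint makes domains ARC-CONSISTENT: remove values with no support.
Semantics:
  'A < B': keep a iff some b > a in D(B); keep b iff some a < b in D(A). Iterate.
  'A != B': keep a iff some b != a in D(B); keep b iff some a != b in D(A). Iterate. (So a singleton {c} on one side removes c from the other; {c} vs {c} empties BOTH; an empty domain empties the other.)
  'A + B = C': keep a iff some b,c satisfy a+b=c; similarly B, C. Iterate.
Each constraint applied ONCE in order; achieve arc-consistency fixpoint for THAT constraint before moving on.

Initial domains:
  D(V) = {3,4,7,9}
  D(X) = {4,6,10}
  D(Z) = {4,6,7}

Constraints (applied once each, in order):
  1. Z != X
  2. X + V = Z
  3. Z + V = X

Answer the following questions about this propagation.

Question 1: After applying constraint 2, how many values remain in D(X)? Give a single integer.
Constraint 1 (Z != X) on D(Z)={4,6,7} D(X)={4,6,10}: no change
Constraint 2 (X + V = Z) on D(X)={4,6,10} D(V)={3,4,7,9} D(Z)={4,6,7}: X {4,6,10}->{4}; V {3,4,7,9}->{3}; Z {4,6,7}->{7}
So after constraint 2: D(X)={4}, size = 1

Answer: 1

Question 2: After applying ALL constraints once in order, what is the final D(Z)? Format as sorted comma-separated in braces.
Answer: {}

Derivation:
Constraint 1 (Z != X) on D(Z)={4,6,7} D(X)={4,6,10}: no change
Constraint 2 (X + V = Z) on D(X)={4,6,10} D(V)={3,4,7,9} D(Z)={4,6,7}: X {4,6,10}->{4}; V {3,4,7,9}->{3}; Z {4,6,7}->{7}
Constraint 3 (Z + V = X) on D(Z)={7} D(V)={3} D(X)={4}: Z {7}->{}; V {3}->{}; X {4}->{}
So after all 3 constraints: D(Z) = {}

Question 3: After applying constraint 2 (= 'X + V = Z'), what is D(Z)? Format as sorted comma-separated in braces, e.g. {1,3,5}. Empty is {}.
Answer: {7}

Derivation:
Constraint 1 (Z != X) on D(Z)={4,6,7} D(X)={4,6,10}: no change
Constraint 2 (X + V = Z) on D(X)={4,6,10} D(V)={3,4,7,9} D(Z)={4,6,7}: X {4,6,10}->{4}; V {3,4,7,9}->{3}; Z {4,6,7}->{7}
So after constraint 2: D(Z) = {7}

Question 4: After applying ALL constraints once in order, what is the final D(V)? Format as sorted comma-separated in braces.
Answer: {}

Derivation:
Constraint 1 (Z != X) on D(Z)={4,6,7} D(X)={4,6,10}: no change
Constraint 2 (X + V = Z) on D(X)={4,6,10} D(V)={3,4,7,9} D(Z)={4,6,7}: X {4,6,10}->{4}; V {3,4,7,9}->{3}; Z {4,6,7}->{7}
Constraint 3 (Z + V = X) on D(Z)={7} D(V)={3} D(X)={4}: Z {7}->{}; V {3}->{}; X {4}->{}
So after all 3 constraints: D(V) = {}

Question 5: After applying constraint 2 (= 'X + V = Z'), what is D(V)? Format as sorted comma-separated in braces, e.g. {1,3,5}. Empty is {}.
Constraint 1 (Z != X) on D(Z)={4,6,7} D(X)={4,6,10}: no change
Constraint 2 (X + V = Z) on D(X)={4,6,10} D(V)={3,4,7,9} D(Z)={4,6,7}: X {4,6,10}->{4}; V {3,4,7,9}->{3}; Z {4,6,7}->{7}
So after constraint 2: D(V) = {3}

Answer: {3}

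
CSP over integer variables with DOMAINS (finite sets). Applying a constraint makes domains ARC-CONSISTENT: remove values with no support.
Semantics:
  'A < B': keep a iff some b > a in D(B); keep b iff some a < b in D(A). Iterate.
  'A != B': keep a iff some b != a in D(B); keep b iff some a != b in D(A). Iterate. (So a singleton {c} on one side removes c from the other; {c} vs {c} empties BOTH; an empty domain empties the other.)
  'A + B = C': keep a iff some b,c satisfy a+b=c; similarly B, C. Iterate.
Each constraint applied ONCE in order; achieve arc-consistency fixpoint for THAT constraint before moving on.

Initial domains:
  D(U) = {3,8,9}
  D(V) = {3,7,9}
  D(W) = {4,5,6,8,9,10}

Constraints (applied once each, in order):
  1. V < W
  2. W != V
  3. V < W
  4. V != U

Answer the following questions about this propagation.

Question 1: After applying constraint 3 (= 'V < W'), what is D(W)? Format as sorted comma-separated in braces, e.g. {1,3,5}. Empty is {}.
Answer: {4,5,6,8,9,10}

Derivation:
Constraint 1 (V < W) on D(V)={3,7,9} D(W)={4,5,6,8,9,10}: no change
Constraint 2 (W != V) on D(W)={4,5,6,8,9,10} D(V)={3,7,9}: no change
Constraint 3 (V < W) on D(V)={3,7,9} D(W)={4,5,6,8,9,10}: no change
So after constraint 3: D(W) = {4,5,6,8,9,10}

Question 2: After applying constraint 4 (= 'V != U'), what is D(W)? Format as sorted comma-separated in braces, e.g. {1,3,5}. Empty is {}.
Answer: {4,5,6,8,9,10}

Derivation:
Constraint 1 (V < W) on D(V)={3,7,9} D(W)={4,5,6,8,9,10}: no change
Constraint 2 (W != V) on D(W)={4,5,6,8,9,10} D(V)={3,7,9}: no change
Constraint 3 (V < W) on D(V)={3,7,9} D(W)={4,5,6,8,9,10}: no change
Constraint 4 (V != U) on D(V)={3,7,9} D(U)={3,8,9}: no change
So after constraint 4: D(W) = {4,5,6,8,9,10}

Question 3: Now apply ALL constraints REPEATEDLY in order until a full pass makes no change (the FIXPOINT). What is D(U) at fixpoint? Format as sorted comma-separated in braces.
Answer: {3,8,9}

Derivation:
pass 0 (initial): D(U)={3,8,9}
pass 1: no change
Fixpoint after 1 passes: D(U) = {3,8,9}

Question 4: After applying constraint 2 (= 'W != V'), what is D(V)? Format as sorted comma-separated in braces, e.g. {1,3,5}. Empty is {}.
Constraint 1 (V < W) on D(V)={3,7,9} D(W)={4,5,6,8,9,10}: no change
Constraint 2 (W != V) on D(W)={4,5,6,8,9,10} D(V)={3,7,9}: no change
So after constraint 2: D(V) = {3,7,9}

Answer: {3,7,9}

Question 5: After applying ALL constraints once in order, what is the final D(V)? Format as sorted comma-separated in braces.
Constraint 1 (V < W) on D(V)={3,7,9} D(W)={4,5,6,8,9,10}: no change
Constraint 2 (W != V) on D(W)={4,5,6,8,9,10} D(V)={3,7,9}: no change
Constraint 3 (V < W) on D(V)={3,7,9} D(W)={4,5,6,8,9,10}: no change
Constraint 4 (V != U) on D(V)={3,7,9} D(U)={3,8,9}: no change
So after all 4 constraints: D(V) = {3,7,9}

Answer: {3,7,9}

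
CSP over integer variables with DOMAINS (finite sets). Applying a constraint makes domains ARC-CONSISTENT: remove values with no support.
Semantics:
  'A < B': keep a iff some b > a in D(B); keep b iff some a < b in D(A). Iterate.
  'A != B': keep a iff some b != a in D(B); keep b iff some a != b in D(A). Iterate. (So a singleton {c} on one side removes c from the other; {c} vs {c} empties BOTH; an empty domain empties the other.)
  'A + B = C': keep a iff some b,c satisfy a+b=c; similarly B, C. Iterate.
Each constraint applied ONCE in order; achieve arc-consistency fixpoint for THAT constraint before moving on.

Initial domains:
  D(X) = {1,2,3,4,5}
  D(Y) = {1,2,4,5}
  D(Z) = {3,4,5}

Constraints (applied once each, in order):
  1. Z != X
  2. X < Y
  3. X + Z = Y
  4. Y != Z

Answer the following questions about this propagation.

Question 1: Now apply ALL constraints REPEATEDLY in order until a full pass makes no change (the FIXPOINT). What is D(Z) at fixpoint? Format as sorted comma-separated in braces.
Answer: {3,4}

Derivation:
pass 0 (initial): D(Z)={3,4,5}
pass 1: X {1,2,3,4,5}->{1,2}; Y {1,2,4,5}->{4,5}; Z {3,4,5}->{3,4}
pass 2: no change
Fixpoint after 2 passes: D(Z) = {3,4}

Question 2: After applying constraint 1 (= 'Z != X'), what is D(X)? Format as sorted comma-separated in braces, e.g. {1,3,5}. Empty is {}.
Constraint 1 (Z != X) on D(Z)={3,4,5} D(X)={1,2,3,4,5}: no change
So after constraint 1: D(X) = {1,2,3,4,5}

Answer: {1,2,3,4,5}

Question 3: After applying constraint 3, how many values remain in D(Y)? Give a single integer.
Answer: 2

Derivation:
Constraint 1 (Z != X) on D(Z)={3,4,5} D(X)={1,2,3,4,5}: no change
Constraint 2 (X < Y) on D(X)={1,2,3,4,5} D(Y)={1,2,4,5}: X {1,2,3,4,5}->{1,2,3,4}; Y {1,2,4,5}->{2,4,5}
Constraint 3 (X + Z = Y) on D(X)={1,2,3,4} D(Z)={3,4,5} D(Y)={2,4,5}: X {1,2,3,4}->{1,2}; Z {3,4,5}->{3,4}; Y {2,4,5}->{4,5}
So after constraint 3: D(Y)={4,5}, size = 2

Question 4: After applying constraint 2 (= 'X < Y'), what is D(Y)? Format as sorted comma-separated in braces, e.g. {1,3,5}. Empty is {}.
Answer: {2,4,5}

Derivation:
Constraint 1 (Z != X) on D(Z)={3,4,5} D(X)={1,2,3,4,5}: no change
Constraint 2 (X < Y) on D(X)={1,2,3,4,5} D(Y)={1,2,4,5}: X {1,2,3,4,5}->{1,2,3,4}; Y {1,2,4,5}->{2,4,5}
So after constraint 2: D(Y) = {2,4,5}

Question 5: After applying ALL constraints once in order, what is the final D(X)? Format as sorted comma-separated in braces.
Constraint 1 (Z != X) on D(Z)={3,4,5} D(X)={1,2,3,4,5}: no change
Constraint 2 (X < Y) on D(X)={1,2,3,4,5} D(Y)={1,2,4,5}: X {1,2,3,4,5}->{1,2,3,4}; Y {1,2,4,5}->{2,4,5}
Constraint 3 (X + Z = Y) on D(X)={1,2,3,4} D(Z)={3,4,5} D(Y)={2,4,5}: X {1,2,3,4}->{1,2}; Z {3,4,5}->{3,4}; Y {2,4,5}->{4,5}
Constraint 4 (Y != Z) on D(Y)={4,5} D(Z)={3,4}: no change
So after all 4 constraints: D(X) = {1,2}

Answer: {1,2}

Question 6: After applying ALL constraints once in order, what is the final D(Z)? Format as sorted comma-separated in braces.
Answer: {3,4}

Derivation:
Constraint 1 (Z != X) on D(Z)={3,4,5} D(X)={1,2,3,4,5}: no change
Constraint 2 (X < Y) on D(X)={1,2,3,4,5} D(Y)={1,2,4,5}: X {1,2,3,4,5}->{1,2,3,4}; Y {1,2,4,5}->{2,4,5}
Constraint 3 (X + Z = Y) on D(X)={1,2,3,4} D(Z)={3,4,5} D(Y)={2,4,5}: X {1,2,3,4}->{1,2}; Z {3,4,5}->{3,4}; Y {2,4,5}->{4,5}
Constraint 4 (Y != Z) on D(Y)={4,5} D(Z)={3,4}: no change
So after all 4 constraints: D(Z) = {3,4}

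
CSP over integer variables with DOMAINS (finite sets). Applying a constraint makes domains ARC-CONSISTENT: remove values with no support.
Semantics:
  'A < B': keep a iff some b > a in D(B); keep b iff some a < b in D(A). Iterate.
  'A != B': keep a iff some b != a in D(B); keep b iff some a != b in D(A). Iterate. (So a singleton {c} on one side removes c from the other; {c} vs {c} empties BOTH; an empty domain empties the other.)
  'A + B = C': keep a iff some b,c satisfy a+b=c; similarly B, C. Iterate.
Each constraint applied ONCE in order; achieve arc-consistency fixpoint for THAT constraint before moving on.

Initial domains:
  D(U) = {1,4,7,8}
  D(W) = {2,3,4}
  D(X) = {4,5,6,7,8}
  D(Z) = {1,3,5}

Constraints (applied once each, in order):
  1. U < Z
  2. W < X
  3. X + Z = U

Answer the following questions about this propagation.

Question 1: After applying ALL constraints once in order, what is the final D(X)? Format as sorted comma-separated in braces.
Constraint 1 (U < Z) on D(U)={1,4,7,8} D(Z)={1,3,5}: U {1,4,7,8}->{1,4}; Z {1,3,5}->{3,5}
Constraint 2 (W < X) on D(W)={2,3,4} D(X)={4,5,6,7,8}: no change
Constraint 3 (X + Z = U) on D(X)={4,5,6,7,8} D(Z)={3,5} D(U)={1,4}: X {4,5,6,7,8}->{}; Z {3,5}->{}; U {1,4}->{}
So after all 3 constraints: D(X) = {}

Answer: {}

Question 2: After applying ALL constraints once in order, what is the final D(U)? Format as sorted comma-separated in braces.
Answer: {}

Derivation:
Constraint 1 (U < Z) on D(U)={1,4,7,8} D(Z)={1,3,5}: U {1,4,7,8}->{1,4}; Z {1,3,5}->{3,5}
Constraint 2 (W < X) on D(W)={2,3,4} D(X)={4,5,6,7,8}: no change
Constraint 3 (X + Z = U) on D(X)={4,5,6,7,8} D(Z)={3,5} D(U)={1,4}: X {4,5,6,7,8}->{}; Z {3,5}->{}; U {1,4}->{}
So after all 3 constraints: D(U) = {}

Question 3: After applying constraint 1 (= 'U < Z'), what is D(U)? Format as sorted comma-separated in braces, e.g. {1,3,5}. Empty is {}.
Answer: {1,4}

Derivation:
Constraint 1 (U < Z) on D(U)={1,4,7,8} D(Z)={1,3,5}: U {1,4,7,8}->{1,4}; Z {1,3,5}->{3,5}
So after constraint 1: D(U) = {1,4}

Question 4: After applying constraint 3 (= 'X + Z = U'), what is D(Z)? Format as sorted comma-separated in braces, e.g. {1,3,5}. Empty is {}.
Constraint 1 (U < Z) on D(U)={1,4,7,8} D(Z)={1,3,5}: U {1,4,7,8}->{1,4}; Z {1,3,5}->{3,5}
Constraint 2 (W < X) on D(W)={2,3,4} D(X)={4,5,6,7,8}: no change
Constraint 3 (X + Z = U) on D(X)={4,5,6,7,8} D(Z)={3,5} D(U)={1,4}: X {4,5,6,7,8}->{}; Z {3,5}->{}; U {1,4}->{}
So after constraint 3: D(Z) = {}

Answer: {}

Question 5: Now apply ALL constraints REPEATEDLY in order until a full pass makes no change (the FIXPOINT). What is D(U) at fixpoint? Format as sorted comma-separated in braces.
Answer: {}

Derivation:
pass 0 (initial): D(U)={1,4,7,8}
pass 1: U {1,4,7,8}->{}; X {4,5,6,7,8}->{}; Z {1,3,5}->{}
pass 2: W {2,3,4}->{}
pass 3: no change
Fixpoint after 3 passes: D(U) = {}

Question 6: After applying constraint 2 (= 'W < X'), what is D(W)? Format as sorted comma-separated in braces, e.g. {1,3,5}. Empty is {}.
Answer: {2,3,4}

Derivation:
Constraint 1 (U < Z) on D(U)={1,4,7,8} D(Z)={1,3,5}: U {1,4,7,8}->{1,4}; Z {1,3,5}->{3,5}
Constraint 2 (W < X) on D(W)={2,3,4} D(X)={4,5,6,7,8}: no change
So after constraint 2: D(W) = {2,3,4}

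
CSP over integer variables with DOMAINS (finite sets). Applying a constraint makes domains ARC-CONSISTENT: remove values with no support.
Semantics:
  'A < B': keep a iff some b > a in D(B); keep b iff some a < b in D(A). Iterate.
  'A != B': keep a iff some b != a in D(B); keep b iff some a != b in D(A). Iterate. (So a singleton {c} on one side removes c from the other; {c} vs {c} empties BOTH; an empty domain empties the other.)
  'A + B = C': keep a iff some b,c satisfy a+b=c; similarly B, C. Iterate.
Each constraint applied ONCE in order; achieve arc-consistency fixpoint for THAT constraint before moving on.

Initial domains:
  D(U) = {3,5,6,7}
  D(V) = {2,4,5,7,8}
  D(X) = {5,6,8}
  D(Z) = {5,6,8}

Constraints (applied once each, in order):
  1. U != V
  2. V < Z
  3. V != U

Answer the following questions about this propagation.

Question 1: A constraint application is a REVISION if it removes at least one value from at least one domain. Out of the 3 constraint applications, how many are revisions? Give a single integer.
Answer: 1

Derivation:
Constraint 1 (U != V) on D(U)={3,5,6,7} D(V)={2,4,5,7,8}: no change => not a revision
Constraint 2 (V < Z) on D(V)={2,4,5,7,8} D(Z)={5,6,8}: V {2,4,5,7,8}->{2,4,5,7} => REVISION
Constraint 3 (V != U) on D(V)={2,4,5,7} D(U)={3,5,6,7}: no change => not a revision
Total revisions = 1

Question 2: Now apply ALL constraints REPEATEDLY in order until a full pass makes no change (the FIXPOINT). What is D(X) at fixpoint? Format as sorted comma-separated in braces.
Answer: {5,6,8}

Derivation:
pass 0 (initial): D(X)={5,6,8}
pass 1: V {2,4,5,7,8}->{2,4,5,7}
pass 2: no change
Fixpoint after 2 passes: D(X) = {5,6,8}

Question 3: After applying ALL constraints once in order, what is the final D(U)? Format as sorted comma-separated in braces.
Answer: {3,5,6,7}

Derivation:
Constraint 1 (U != V) on D(U)={3,5,6,7} D(V)={2,4,5,7,8}: no change
Constraint 2 (V < Z) on D(V)={2,4,5,7,8} D(Z)={5,6,8}: V {2,4,5,7,8}->{2,4,5,7}
Constraint 3 (V != U) on D(V)={2,4,5,7} D(U)={3,5,6,7}: no change
So after all 3 constraints: D(U) = {3,5,6,7}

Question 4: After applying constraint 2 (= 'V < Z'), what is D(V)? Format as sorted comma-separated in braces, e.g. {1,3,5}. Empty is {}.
Answer: {2,4,5,7}

Derivation:
Constraint 1 (U != V) on D(U)={3,5,6,7} D(V)={2,4,5,7,8}: no change
Constraint 2 (V < Z) on D(V)={2,4,5,7,8} D(Z)={5,6,8}: V {2,4,5,7,8}->{2,4,5,7}
So after constraint 2: D(V) = {2,4,5,7}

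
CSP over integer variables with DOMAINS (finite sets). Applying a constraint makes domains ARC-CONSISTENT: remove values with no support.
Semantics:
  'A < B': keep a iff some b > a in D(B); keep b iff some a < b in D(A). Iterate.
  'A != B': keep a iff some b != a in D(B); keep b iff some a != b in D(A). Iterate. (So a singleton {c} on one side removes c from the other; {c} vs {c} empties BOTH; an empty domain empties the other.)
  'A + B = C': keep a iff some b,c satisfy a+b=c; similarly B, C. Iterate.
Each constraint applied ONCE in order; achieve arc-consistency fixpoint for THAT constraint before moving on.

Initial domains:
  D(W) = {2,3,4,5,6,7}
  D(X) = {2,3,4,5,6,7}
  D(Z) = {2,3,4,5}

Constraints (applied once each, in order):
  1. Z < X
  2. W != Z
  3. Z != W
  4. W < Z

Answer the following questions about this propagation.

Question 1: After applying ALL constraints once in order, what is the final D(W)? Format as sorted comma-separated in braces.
Answer: {2,3,4}

Derivation:
Constraint 1 (Z < X) on D(Z)={2,3,4,5} D(X)={2,3,4,5,6,7}: X {2,3,4,5,6,7}->{3,4,5,6,7}
Constraint 2 (W != Z) on D(W)={2,3,4,5,6,7} D(Z)={2,3,4,5}: no change
Constraint 3 (Z != W) on D(Z)={2,3,4,5} D(W)={2,3,4,5,6,7}: no change
Constraint 4 (W < Z) on D(W)={2,3,4,5,6,7} D(Z)={2,3,4,5}: W {2,3,4,5,6,7}->{2,3,4}; Z {2,3,4,5}->{3,4,5}
So after all 4 constraints: D(W) = {2,3,4}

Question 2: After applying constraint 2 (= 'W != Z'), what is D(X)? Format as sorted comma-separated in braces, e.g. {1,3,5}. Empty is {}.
Answer: {3,4,5,6,7}

Derivation:
Constraint 1 (Z < X) on D(Z)={2,3,4,5} D(X)={2,3,4,5,6,7}: X {2,3,4,5,6,7}->{3,4,5,6,7}
Constraint 2 (W != Z) on D(W)={2,3,4,5,6,7} D(Z)={2,3,4,5}: no change
So after constraint 2: D(X) = {3,4,5,6,7}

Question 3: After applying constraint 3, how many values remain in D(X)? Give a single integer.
Answer: 5

Derivation:
Constraint 1 (Z < X) on D(Z)={2,3,4,5} D(X)={2,3,4,5,6,7}: X {2,3,4,5,6,7}->{3,4,5,6,7}
Constraint 2 (W != Z) on D(W)={2,3,4,5,6,7} D(Z)={2,3,4,5}: no change
Constraint 3 (Z != W) on D(Z)={2,3,4,5} D(W)={2,3,4,5,6,7}: no change
So after constraint 3: D(X)={3,4,5,6,7}, size = 5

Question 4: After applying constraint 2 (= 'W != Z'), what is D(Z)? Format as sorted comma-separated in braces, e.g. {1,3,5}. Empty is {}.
Constraint 1 (Z < X) on D(Z)={2,3,4,5} D(X)={2,3,4,5,6,7}: X {2,3,4,5,6,7}->{3,4,5,6,7}
Constraint 2 (W != Z) on D(W)={2,3,4,5,6,7} D(Z)={2,3,4,5}: no change
So after constraint 2: D(Z) = {2,3,4,5}

Answer: {2,3,4,5}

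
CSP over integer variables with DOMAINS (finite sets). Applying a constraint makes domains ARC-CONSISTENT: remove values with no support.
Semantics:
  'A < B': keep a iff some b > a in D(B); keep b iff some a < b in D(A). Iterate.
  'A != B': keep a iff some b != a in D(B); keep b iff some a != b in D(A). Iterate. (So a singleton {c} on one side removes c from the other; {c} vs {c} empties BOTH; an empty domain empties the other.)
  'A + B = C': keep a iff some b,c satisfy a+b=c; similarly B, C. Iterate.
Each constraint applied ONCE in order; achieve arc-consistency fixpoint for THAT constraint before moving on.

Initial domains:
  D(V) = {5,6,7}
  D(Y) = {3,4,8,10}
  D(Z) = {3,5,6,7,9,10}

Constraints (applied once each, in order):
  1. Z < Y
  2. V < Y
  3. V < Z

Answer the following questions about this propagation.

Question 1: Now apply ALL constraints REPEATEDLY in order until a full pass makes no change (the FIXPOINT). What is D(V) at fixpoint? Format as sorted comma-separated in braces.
Answer: {5,6,7}

Derivation:
pass 0 (initial): D(V)={5,6,7}
pass 1: Y {3,4,8,10}->{8,10}; Z {3,5,6,7,9,10}->{6,7,9}
pass 2: no change
Fixpoint after 2 passes: D(V) = {5,6,7}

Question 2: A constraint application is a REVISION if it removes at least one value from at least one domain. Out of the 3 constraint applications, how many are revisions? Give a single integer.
Constraint 1 (Z < Y) on D(Z)={3,5,6,7,9,10} D(Y)={3,4,8,10}: Z {3,5,6,7,9,10}->{3,5,6,7,9}; Y {3,4,8,10}->{4,8,10} => REVISION
Constraint 2 (V < Y) on D(V)={5,6,7} D(Y)={4,8,10}: Y {4,8,10}->{8,10} => REVISION
Constraint 3 (V < Z) on D(V)={5,6,7} D(Z)={3,5,6,7,9}: Z {3,5,6,7,9}->{6,7,9} => REVISION
Total revisions = 3

Answer: 3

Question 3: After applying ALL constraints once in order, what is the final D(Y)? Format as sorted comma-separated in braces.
Answer: {8,10}

Derivation:
Constraint 1 (Z < Y) on D(Z)={3,5,6,7,9,10} D(Y)={3,4,8,10}: Z {3,5,6,7,9,10}->{3,5,6,7,9}; Y {3,4,8,10}->{4,8,10}
Constraint 2 (V < Y) on D(V)={5,6,7} D(Y)={4,8,10}: Y {4,8,10}->{8,10}
Constraint 3 (V < Z) on D(V)={5,6,7} D(Z)={3,5,6,7,9}: Z {3,5,6,7,9}->{6,7,9}
So after all 3 constraints: D(Y) = {8,10}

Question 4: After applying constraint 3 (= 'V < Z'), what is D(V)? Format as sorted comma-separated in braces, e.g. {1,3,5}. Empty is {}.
Answer: {5,6,7}

Derivation:
Constraint 1 (Z < Y) on D(Z)={3,5,6,7,9,10} D(Y)={3,4,8,10}: Z {3,5,6,7,9,10}->{3,5,6,7,9}; Y {3,4,8,10}->{4,8,10}
Constraint 2 (V < Y) on D(V)={5,6,7} D(Y)={4,8,10}: Y {4,8,10}->{8,10}
Constraint 3 (V < Z) on D(V)={5,6,7} D(Z)={3,5,6,7,9}: Z {3,5,6,7,9}->{6,7,9}
So after constraint 3: D(V) = {5,6,7}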